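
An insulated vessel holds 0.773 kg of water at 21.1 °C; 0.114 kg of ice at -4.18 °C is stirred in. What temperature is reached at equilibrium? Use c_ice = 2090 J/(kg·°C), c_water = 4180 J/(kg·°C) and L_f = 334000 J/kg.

Heat gained plus heat lost sum to zero:
ice -4.18→0 °C: 0.114×2090×4.18 = 995.93; latent heat to melt: 0.114×334000 = 38076; warm the meltwater: 476.52 T; water cools: 0.773×4180×(T − 21.1) = 3231.1(T − 21.1)
3707.7 T = 68177 − 39072 = 29105
T ≈ 7.85 °C — above 0 °C, consistent with complete melting.

T_f ≈ 7.8 °C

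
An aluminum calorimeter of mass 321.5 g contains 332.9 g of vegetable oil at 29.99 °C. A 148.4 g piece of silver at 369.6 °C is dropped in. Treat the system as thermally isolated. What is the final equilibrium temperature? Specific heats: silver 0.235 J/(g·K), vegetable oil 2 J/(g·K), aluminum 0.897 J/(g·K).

T_f ≈ 42.0 °C

T_f = Σ m_i c_i T_i / Σ m_i c_i:
T_f = (34.87×369.6 + 665.8×29.99 + 288.39×29.99) / (34.87 + 665.8 + 288.39)
    = 41505 / 989.06 ≈ 41.96 °C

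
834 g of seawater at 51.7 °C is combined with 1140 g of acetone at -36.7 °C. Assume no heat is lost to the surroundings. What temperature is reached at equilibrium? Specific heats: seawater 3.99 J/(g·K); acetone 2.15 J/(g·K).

T_f ≈ 14.2 °C

|Q_seawater| = |Q_acetone|:
834·3.99·(51.7 − T) = 1140·2.15·(T − (-36.7))
3327.7(51.7 − T) = 2451(T − (-36.7))
5778.7 T = 82088  ⇒  T ≈ 14.21 °C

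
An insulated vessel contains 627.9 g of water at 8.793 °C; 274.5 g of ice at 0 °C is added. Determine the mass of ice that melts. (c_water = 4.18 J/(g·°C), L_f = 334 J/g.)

m_melted ≈ 69.1 g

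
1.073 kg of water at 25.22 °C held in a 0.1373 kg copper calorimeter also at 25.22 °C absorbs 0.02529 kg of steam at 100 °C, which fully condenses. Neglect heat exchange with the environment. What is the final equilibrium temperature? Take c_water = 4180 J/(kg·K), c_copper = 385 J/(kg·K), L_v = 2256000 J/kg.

T_f ≈ 39.2 °C

Taking heat into each body as positive, Σ m c ΔT = 0:
latent heat released on condensation: 0.02529×2256000 = 57054
  condensate cools 100→T: 0.02529×4180×(T − 100) = 105.71(T − 100)
  original water: 4485.1(T − 25.22)
  copper cup: 0.1373×385×(T − 25.22) = 52.86(T − 25.22)
4643.7 T = 57054 + 10571 + 114448 = 182074
T ≈ 39.21 °C — below 100 °C, confirming all the steam condensed.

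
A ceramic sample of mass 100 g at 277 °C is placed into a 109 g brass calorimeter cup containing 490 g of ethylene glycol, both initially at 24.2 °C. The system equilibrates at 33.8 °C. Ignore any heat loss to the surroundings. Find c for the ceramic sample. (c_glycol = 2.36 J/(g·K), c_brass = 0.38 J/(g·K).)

c ≈ 0.473 J/(g·K)

Heat gained plus heat lost sum to zero:
100×c×(33.8 − 277) + 490×2.36×(33.8 − 24.2) + 109×0.38×(33.8 − 24.2) = 0
-24320 c = -11499
c = -11499/-24320 ≈ 0.4728 J/(g·K)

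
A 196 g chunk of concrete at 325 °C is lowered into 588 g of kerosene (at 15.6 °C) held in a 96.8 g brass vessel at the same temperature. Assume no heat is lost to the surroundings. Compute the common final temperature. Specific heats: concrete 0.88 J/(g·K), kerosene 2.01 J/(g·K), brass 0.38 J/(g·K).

T_f ≈ 54.0 °C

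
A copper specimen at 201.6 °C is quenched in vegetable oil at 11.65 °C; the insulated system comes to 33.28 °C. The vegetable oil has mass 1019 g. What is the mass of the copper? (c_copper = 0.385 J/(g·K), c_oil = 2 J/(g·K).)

Setting the total heat transfer to zero:
m·0.385·(33.28 − 201.6) + 1019·2·(33.28 − 11.65) = 0
-64.8 m = -44082
m = -44082/-64.8 ≈ 680.2 g

m ≈ 680 g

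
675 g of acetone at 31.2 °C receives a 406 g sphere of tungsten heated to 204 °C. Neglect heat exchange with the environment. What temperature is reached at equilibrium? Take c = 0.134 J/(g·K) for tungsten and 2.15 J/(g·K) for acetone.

T_f ≈ 37.4 °C

Taking heat into each body as positive, Σ m c ΔT = 0:
406*0.134*(T − 204) + 675*2.15*(T − 31.2) = 0
54.4(T − 204) + 1451.2(T − 31.2) = 0
1505.7 T = 56377
T = 56377/1505.7 ≈ 37.44 °C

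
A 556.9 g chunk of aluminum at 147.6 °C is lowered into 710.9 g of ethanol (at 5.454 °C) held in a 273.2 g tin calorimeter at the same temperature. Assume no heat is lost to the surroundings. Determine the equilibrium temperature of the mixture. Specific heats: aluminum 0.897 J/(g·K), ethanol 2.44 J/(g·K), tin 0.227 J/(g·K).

T_f ≈ 36.4 °C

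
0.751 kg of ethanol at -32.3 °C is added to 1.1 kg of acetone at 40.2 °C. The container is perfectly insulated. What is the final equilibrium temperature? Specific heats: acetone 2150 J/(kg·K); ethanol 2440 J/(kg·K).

Taking heat into each body as positive, Σ m c ΔT = 0:
1.1*2150*(T − 40.2) + 0.751*2440*(T − (-32.3)) = 0
2365(T − 40.2) + 1832.4(T − (-32.3)) = 0
(2365 + 1832.4) T = 2365*40.2 + 1832.4*(-32.3)
T ≈ 8.55 °C

T_f ≈ 8.5 °C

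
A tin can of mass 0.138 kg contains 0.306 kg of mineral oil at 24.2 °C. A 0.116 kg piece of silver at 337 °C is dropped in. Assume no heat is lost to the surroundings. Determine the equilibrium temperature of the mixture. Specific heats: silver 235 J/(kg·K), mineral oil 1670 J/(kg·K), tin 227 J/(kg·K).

T_f ≈ 39.2 °C

Setting the total heat transfer to zero:
0.116*235*(T − 337) + 0.306*1670*(T − 24.2) + 0.138*227*(T − 24.2) = 0
27.26(T − 337) + 511.02(T − 24.2) + 31.33(T − 24.2) = 0
(27.26 + 511.02 + 31.33) T = 27.26*337 + 511.02*24.2 + 31.33*24.2
T = 22311 / 569.61 = 39.2 °C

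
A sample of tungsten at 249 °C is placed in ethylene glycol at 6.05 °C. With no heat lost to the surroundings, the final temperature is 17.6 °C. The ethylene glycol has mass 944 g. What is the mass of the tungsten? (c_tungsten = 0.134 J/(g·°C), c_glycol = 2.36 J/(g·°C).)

m ≈ 830 g

Energy conservation, ΣQ = 0:
m·0.134·(17.6 − 249) + 944·2.36·(17.6 − 6.05) = 0
-31.01 m = -25732
m = -25732/-31.01 ≈ 829.8 g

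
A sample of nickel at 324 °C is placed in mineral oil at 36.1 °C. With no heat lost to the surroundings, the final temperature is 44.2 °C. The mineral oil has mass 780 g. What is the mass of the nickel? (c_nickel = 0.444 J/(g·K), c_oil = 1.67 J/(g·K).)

m ≈ 84.9 g

Heat gained plus heat lost sum to zero:
m·0.444·(44.2 − 324) + 780·1.67·(44.2 − 36.1) = 0
-124.23 m = -10551
m = -10551/-124.23 ≈ 84.93 g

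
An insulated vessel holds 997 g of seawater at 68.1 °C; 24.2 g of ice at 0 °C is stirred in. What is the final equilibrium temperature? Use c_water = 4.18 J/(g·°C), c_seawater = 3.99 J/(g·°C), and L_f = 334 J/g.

T_f ≈ 64.4 °C

Setting the total heat transfer to zero:
melt ice: 24.2×334 = 8082.8
  warm the meltwater: 101.16 T
  seawater cools: 997×3.99×(T − 68.1) = 3978(T − 68.1)
4079.2 T = 270904 − 8082.8 = 262821
T ≈ 64.43 °C — above 0 °C, consistent with complete melting.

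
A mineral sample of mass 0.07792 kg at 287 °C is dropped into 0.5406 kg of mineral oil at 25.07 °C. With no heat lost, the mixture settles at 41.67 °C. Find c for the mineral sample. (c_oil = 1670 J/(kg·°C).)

Energy conservation, ΣQ = 0:
0.07792×c×(41.67 − 287) + 0.5406×1670×(41.67 − 25.07) = 0
-19.12 c = -14987
c = -14987/-19.12 ≈ 784 J/(kg·°C)

c ≈ 784 J/(kg·°C)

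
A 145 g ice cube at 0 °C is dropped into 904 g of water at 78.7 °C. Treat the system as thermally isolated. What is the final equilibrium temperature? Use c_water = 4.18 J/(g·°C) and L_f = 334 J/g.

Sum of m c ΔT and latent-heat terms is zero:
melt ice: 145×334 = 48430; warm the meltwater: 606.1 T; water: 3778.7(T − 78.7)
4384.8 T = 297385 − 48430 = 248955
T ≈ 56.78 °C (positive, so assuming full melt was valid).

T_f ≈ 56.8 °C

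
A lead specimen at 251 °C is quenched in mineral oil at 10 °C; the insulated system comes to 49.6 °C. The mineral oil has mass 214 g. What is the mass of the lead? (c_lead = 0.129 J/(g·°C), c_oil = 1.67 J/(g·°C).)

m ≈ 545 g

Setting the total heat transfer to zero:
m×0.129×(49.6 − 251) + 214×1.67×(49.6 − 10) = 0
-25.98 m = -14152
m = -14152/-25.98 ≈ 544.7 g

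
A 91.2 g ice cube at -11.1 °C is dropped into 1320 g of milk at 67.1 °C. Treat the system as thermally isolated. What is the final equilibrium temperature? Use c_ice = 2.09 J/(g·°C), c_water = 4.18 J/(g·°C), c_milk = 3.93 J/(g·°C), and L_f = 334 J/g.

Net heat exchanged in the isolated system is zero:
warm ice to 0 °C: 91.2·2.09·(0 − (-11.1)) = 2115.7
  latent heat to melt: 91.2·334 = 30461
  warm the meltwater: 381.22 T
  milk: 5187.6(T − 67.1)
5568.8 T = 348088 − 32577 = 315511
T ≈ 56.66 °C. Since T > 0 °C, the all-ice-melts assumption holds.

T_f ≈ 56.7 °C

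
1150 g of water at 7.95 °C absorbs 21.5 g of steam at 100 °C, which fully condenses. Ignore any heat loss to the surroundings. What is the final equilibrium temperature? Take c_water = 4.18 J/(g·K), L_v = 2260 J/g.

T_f ≈ 19.6 °C

Heat gained plus heat lost sum to zero:
condense steam: −21.5×2260 = −48590
  condensate cools 100→T: 21.5×4.18×(T − 100) = 89.87(T − 100)
  original water: 4807(T − 7.95)
4896.9 T = 48590 + 8987 + 38216 = 95793
T ≈ 19.56 °C, under the boiling point, so the assumption holds.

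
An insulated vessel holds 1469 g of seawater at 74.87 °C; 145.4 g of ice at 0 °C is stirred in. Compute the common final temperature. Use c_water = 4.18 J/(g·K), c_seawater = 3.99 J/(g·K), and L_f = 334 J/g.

Conservation of energy gives ΣQ = 0:
latent heat to melt: 145.4×334 = 48564
  warm the meltwater: 607.77 T
  seawater: 5861.3(T − 74.87)
6469.1 T = 438836 − 48564 = 390273
T ≈ 60.33 °C (positive, so assuming full melt was valid).

T_f ≈ 60.3 °C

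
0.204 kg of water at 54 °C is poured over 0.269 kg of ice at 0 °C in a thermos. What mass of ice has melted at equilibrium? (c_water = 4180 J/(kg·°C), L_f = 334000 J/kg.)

Water can give up m c ΔT = 0.204×4180×54 = 46047 J before reaching 0 °C.
Fully melting the ice requires m_ice L_f = 0.269×334000 = 89846 J.
46047 J < 89846 J, so only part of the ice melts and the system sits at 0 °C.
Mass melted = 46047/334000 ≈ 0.1379 kg.

m_melted ≈ 0.138 kg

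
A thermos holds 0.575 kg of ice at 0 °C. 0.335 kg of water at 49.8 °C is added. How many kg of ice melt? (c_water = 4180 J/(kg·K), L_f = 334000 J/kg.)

m_melted ≈ 0.209 kg

Cooling the water to 0 °C releases 0.335·4180·49.8 = 69735 J.
Melting all 0.575 kg of ice would need 0.575·334000 = 192050 J.
Since 69735 < 192050 J, not all the ice melts; equilibrium is at 0 °C.
Mass melted = 69735/334000 ≈ 0.2088 kg.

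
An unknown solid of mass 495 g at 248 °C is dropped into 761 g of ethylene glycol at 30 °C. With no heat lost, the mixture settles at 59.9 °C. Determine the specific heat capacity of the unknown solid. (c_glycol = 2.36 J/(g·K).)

c ≈ 0.577 J/(g·K)

Heat lost by the unknown solid = heat gained by the glycol:
495·c·(248 − 59.9) = 761·2.36·(59.9 − 30)
93110 c = 53699  ⇒  c ≈ 0.5767 J/(g·K)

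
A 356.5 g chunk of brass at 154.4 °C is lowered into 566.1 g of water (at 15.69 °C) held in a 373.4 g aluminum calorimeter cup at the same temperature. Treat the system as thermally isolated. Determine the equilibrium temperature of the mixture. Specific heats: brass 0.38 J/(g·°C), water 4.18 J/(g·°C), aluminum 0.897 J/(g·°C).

T_f ≈ 22.3 °C

Setting the total heat transfer to zero:
356.5*0.38*(T − 154.4) + 566.1*4.18*(T − 15.69) + 373.4*0.897*(T − 15.69) = 0
135.47(T − 154.4) + 2366.3(T − 15.69) + 334.94(T − 15.69) = 0
2836.7 T = 63299
T = 63299 / 2836.7 = 22.3 °C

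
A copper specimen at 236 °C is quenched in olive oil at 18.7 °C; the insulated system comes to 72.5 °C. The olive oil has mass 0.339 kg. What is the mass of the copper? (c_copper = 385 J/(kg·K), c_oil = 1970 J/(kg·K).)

m ≈ 0.571 kg

Energy conservation, ΣQ = 0:
m·385·(72.5 − 236) + 0.339·1970·(72.5 − 18.7) = 0
-62948 m = -35929
m = -35929/-62948 ≈ 0.5708 kg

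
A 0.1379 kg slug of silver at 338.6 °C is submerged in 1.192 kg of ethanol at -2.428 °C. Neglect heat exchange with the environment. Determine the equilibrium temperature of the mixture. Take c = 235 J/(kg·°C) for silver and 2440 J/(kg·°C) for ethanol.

T_f ≈ 1.3 °C

Energy conservation, ΣQ = 0:
0.1379*235*(T − 338.6) + 1.192*2440*(T − (-2.428)) = 0
(32.41 + 2908.5) T = 32.41*338.6 + 2908.5*(-2.428)
T ≈ 1.33 °C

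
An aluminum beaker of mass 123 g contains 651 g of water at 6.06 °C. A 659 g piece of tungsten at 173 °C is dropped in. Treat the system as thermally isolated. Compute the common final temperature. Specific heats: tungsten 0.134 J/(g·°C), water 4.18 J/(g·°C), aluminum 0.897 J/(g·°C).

T_f ≈ 11.1 °C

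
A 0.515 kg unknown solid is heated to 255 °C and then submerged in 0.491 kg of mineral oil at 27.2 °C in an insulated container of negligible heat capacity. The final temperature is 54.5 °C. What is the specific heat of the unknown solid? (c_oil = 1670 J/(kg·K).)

c ≈ 217 J/(kg·K)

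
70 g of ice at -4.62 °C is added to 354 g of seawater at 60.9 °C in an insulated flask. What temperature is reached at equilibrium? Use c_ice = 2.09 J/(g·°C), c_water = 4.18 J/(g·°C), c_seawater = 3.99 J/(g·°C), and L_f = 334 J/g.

T_f ≈ 36.3 °C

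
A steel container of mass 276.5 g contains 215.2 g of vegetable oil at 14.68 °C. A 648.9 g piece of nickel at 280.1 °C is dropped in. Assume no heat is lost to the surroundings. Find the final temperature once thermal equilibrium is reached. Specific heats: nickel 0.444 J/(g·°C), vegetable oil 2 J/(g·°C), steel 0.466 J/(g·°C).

T_f ≈ 104.9 °C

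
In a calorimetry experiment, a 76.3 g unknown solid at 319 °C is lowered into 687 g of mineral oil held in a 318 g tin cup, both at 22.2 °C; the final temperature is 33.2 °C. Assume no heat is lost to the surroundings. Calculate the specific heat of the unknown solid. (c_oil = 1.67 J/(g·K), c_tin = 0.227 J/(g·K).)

Taking heat into each body as positive, Σ m c ΔT = 0:
76.3·c·(33.2 − 319) + 687·1.67·(33.2 − 22.2) + 318·0.227·(33.2 − 22.2) = 0
-21807 c = -13414
c = -13414/-21807 ≈ 0.6151 J/(g·K)

c ≈ 0.615 J/(g·K)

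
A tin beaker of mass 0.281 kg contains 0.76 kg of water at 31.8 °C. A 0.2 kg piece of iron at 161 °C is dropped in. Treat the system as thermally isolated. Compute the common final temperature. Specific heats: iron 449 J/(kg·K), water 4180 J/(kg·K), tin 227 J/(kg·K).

Taking heat into each body as positive, Σ m c ΔT = 0:
0.2×449×(T − 161) + 0.76×4180×(T − 31.8) + 0.281×227×(T − 31.8) = 0
(89.8 + 3176.8 + 63.79) T = 89.8×161 + 3176.8×31.8 + 63.79×31.8
T = 117508 / 3330.4 = 35.3 °C

T_f ≈ 35.3 °C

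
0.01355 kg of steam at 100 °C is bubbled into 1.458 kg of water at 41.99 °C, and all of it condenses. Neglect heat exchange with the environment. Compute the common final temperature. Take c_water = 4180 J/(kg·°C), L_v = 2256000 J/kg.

Taking heat into each body as positive, Σ m c ΔT = 0:
latent heat released on condensation: 0.01355×2256000 = 30569
  condensed water 100 °C→T: 56.64(T − 100)
  water warms: 1.458×4180×(T − 41.99) = 6094.4(T − 41.99)
6151.1 T = 30569 + 5663.9 + 255906 = 292138
T ≈ 47.49 °C, under the boiling point, so the assumption holds.

T_f ≈ 47.5 °C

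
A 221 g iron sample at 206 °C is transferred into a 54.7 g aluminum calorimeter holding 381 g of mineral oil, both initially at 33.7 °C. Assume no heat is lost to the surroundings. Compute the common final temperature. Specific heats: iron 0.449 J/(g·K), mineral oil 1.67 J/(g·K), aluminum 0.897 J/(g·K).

T_f ≈ 55.5 °C

Conservation of energy gives ΣQ = 0:
221·0.449·(T − 206) + 381·1.67·(T − 33.7) + 54.7·0.897·(T − 33.7) = 0
784.56 T = 43537
T = 43537 / 784.56 = 55.5 °C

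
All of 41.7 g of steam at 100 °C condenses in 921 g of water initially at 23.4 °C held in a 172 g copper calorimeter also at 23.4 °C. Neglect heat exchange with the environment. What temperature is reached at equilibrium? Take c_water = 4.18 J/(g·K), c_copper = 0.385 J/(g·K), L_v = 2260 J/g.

T_f ≈ 49.7 °C

Heat gained plus heat lost sum to zero:
latent heat released on condensation: 41.7×2260 = 94242; condensed water 100 °C→T: 174.31(T − 100); water warms: 921×4.18×(T − 23.4) = 3849.8(T − 23.4); copper cup: 172×0.385×(T − 23.4) = 66.22(T − 23.4)
4090.3 T = 94242 + 17431 + 91634 = 203307
T ≈ 49.70 °C — below 100 °C, confirming all the steam condensed.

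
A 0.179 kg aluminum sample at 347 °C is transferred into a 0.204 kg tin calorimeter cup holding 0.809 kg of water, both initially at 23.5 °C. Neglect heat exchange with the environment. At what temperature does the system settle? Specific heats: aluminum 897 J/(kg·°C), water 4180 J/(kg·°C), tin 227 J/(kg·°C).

T_f ≈ 38.0 °C

Energy conservation, ΣQ = 0:
0.179·897·(T − 347) + 0.809·4180·(T − 23.5) + 0.204·227·(T − 23.5) = 0
3588.5 T = 136272
T ≈ 37.97 °C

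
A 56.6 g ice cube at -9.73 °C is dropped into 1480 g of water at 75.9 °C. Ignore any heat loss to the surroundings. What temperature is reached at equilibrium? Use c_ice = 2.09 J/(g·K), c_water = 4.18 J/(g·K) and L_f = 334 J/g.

Setting the total heat transfer to zero:
warm ice to 0 °C: 56.6·2.09·(0 − (-9.73)) = 1151; latent heat to melt: 56.6·334 = 18904; meltwater 0→T: 56.6·4.18·T = 236.59 T; water: 6186.4(T − 75.9)
6423 T = 469548 − 20055 = 449492
T ≈ 69.98 °C. Since T > 0 °C, the all-ice-melts assumption holds.

T_f ≈ 70.0 °C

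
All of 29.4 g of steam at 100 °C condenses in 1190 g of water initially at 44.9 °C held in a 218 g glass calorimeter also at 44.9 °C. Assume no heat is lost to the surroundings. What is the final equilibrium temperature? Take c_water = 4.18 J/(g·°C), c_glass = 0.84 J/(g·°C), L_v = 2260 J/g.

T_f ≈ 58.8 °C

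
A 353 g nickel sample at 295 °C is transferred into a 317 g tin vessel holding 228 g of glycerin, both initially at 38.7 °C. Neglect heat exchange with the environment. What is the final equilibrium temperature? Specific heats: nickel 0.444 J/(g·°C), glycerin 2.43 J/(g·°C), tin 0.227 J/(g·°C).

T_f ≈ 90.0 °C

Conservation of energy gives ΣQ = 0:
353×0.444×(T − 295) + 228×2.43×(T − 38.7) + 317×0.227×(T − 38.7) = 0
782.73 T = 70462
T ≈ 90.02 °C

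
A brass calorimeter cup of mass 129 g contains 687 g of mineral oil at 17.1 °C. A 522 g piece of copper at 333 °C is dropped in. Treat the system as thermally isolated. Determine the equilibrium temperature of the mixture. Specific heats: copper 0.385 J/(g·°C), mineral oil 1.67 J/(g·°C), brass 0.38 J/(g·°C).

Energy conservation, ΣQ = 0:
522·0.385·(T − 333) + 687·1.67·(T − 17.1) + 129·0.38·(T − 17.1) = 0
200.97(T − 333) + 1147.3(T − 17.1) + 49.02(T − 17.1) = 0
1397.3 T = 87380
T ≈ 62.54 °C

T_f ≈ 62.5 °C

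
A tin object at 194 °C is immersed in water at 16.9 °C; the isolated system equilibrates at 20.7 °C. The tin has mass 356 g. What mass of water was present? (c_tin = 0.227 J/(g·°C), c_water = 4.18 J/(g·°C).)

Let T be the final temperature. ΣQ_i = 0:
356·0.227·(20.7 − 194) + m·4.18·(20.7 − 16.9) = 0
15.88 m = 14005
m = 14005/15.88 ≈ 881.7 g

m ≈ 882 g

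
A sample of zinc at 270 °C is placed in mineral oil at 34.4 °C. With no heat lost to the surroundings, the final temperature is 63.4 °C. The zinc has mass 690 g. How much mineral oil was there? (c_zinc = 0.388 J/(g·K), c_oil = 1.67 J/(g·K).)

Let T be the final temperature. ΣQ_i = 0:
690×0.388×(63.4 − 270) + m×1.67×(63.4 − 34.4) = 0
48.43 m = 55311
m = 55311/48.43 ≈ 1142 g

m ≈ 1140 g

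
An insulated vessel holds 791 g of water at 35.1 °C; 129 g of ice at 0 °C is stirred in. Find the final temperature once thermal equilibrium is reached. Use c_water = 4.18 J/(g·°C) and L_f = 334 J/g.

Let T be the final temperature. ΣQ_i = 0:
latent heat to melt: 129·334 = 43086
  warm the meltwater: 539.22 T
  water cools: 791·4.18·(T − 35.1) = 3306.4(T − 35.1)
3845.6 T = 116054 − 43086 = 72968
T ≈ 18.97 °C. Since T > 0 °C, the all-ice-melts assumption holds.

T_f ≈ 19.0 °C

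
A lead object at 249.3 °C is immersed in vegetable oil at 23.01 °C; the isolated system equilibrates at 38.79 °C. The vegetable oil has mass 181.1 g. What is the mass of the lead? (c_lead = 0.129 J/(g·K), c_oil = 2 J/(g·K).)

Let T be the final temperature. ΣQ_i = 0:
m×0.129×(38.79 − 249.3) + 181.1×2×(38.79 − 23.01) = 0
-27.16 m = -5715.5
m = -5715.5/-27.16 ≈ 210.5 g

m ≈ 210 g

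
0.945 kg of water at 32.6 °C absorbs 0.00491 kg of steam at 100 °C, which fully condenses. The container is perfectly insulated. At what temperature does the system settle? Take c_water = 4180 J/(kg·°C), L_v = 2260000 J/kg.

T_f ≈ 35.7 °C

Energy balance with sensible and latent terms:
steam→water at 100 °C releases m L_v = 0.00491×2260000 = 11097
  condensate cools 100→T: 0.00491×4180×(T − 100) = 20.52(T − 100)
  water warms: 0.945×4180×(T − 32.6) = 3950.1(T − 32.6)
3970.6 T = 11097 + 2052.4 + 128773 = 141922
T ≈ 35.74 °C (< 100 °C, so full condensation is consistent).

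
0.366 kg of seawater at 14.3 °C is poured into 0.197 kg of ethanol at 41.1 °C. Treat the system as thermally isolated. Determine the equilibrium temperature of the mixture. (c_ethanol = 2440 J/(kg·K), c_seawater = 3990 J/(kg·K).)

T_f ≈ 20.9 °C

Energy conservation, ΣQ = 0:
0.197×2440×(T − 41.1) + 0.366×3990×(T − 14.3) = 0
(480.68 + 1460.3) T = 480.68×41.1 + 1460.3×14.3
T = 40639/1941 ≈ 20.94 °C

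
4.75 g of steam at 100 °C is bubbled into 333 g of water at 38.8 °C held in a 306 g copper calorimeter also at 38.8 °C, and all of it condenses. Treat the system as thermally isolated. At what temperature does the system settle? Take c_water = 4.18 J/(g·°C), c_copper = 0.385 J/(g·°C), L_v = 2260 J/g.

Energy balance with sensible and latent terms:
steam→water at 100 °C releases m L_v = 4.75×2260 = 10735; condensed water 100 °C→T: 19.85(T − 100); water warms: 333×4.18×(T − 38.8) = 1391.9(T − 38.8); cup: 117.81(T − 38.8)
1529.6 T = 10735 + 1985.5 + 58578 = 71299
T ≈ 46.61 °C — below 100 °C, confirming all the steam condensed.

T_f ≈ 46.6 °C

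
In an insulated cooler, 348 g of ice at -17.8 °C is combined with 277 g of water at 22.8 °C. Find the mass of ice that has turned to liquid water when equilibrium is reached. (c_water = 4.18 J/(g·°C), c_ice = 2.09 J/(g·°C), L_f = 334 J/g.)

m_melted ≈ 40.3 g

Cooling the water to 0 °C releases 277×4.18×22.8 = 26399 J.
Warming the ice to 0 °C takes 348×2.09×17.8 = 12946 J, leaving 13453 J for melting.
To melt every bit of ice: 348×334 = 116232 J.
13453 J < 116232 J, so only part of the ice melts and the system sits at 0 °C.
m_melted×334 = 13453  ⇒  m_melted ≈ 40.28 g.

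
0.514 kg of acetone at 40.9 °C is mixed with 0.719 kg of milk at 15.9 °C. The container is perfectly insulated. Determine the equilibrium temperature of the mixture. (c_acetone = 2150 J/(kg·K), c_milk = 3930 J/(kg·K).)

T_f ≈ 22.9 °C

Taking heat into each body as positive, Σ m c ΔT = 0:
0.514*2150*(T − 40.9) + 0.719*3930*(T − 15.9) = 0
1105.1(T − 40.9) + 2825.7(T − 15.9) = 0
3930.8 T = 90127
T = 90127/3930.8 ≈ 22.93 °C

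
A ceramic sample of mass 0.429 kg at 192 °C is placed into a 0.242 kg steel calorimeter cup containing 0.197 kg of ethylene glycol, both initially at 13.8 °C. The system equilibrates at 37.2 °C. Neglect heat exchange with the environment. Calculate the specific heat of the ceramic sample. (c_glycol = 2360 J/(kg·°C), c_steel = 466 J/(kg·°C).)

c ≈ 204 J/(kg·°C)

Energy conservation, ΣQ = 0:
0.429·c·(37.2 − 192) + 0.197·2360·(37.2 − 13.8) + 0.242·466·(37.2 − 13.8) = 0
-66.41 c = -13518
c = -13518/-66.41 ≈ 203.6 J/(kg·°C)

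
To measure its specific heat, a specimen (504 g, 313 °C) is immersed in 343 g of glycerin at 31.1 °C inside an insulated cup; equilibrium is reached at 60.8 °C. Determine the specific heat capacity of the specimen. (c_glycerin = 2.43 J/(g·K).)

Energy conservation, ΣQ = 0:
504·c·(60.8 − 313) + 343·2.43·(60.8 − 31.1) = 0
-127109 c = -24755
c = -24755/-127109 ≈ 0.1948 J/(g·K)

c ≈ 0.195 J/(g·K)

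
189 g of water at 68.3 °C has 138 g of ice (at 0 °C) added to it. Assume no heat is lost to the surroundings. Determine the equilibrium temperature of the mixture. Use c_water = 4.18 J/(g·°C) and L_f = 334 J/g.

T_f ≈ 5.8 °C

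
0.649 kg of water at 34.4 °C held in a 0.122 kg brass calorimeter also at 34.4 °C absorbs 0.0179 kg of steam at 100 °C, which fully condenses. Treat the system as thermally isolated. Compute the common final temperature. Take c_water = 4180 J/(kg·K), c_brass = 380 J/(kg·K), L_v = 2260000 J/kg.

T_f ≈ 50.4 °C

Taking heat into each body as positive, Σ m c ΔT = 0:
steam→water at 100 °C releases m L_v = 0.0179·2260000 = 40454
  condensate cools 100→T: 0.0179·4180·(T − 100) = 74.82(T − 100)
  original water: 2712.8(T − 34.4)
  brass cup: 0.122·380·(T − 34.4) = 46.36(T − 34.4)
2834 T = 40454 + 7482.2 + 94916 = 142852
T ≈ 50.41 °C (< 100 °C, so full condensation is consistent).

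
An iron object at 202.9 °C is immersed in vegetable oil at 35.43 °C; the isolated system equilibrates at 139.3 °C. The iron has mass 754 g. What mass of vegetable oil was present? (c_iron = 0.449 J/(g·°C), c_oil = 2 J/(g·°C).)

|Q_iron| = |Q_oil|:
754×0.449×(202.9 − 139.3) = m×2×(139.3 − 35.43)
207.74 m = 21532  ⇒  m ≈ 103.6 g

m ≈ 104 g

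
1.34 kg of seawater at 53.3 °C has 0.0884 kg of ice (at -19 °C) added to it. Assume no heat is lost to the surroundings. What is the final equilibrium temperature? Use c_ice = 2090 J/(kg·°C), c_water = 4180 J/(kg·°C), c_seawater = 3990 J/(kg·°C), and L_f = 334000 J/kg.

Let T be the final temperature. ΣQ_i = 0:
ice -19→0 °C: 0.0884·2090·19 = 3510.4
  fusion: m_ice L_f = 0.0884·334000 = 29526
  meltwater 0→T: 0.0884·4180·T = 369.51 T
  seawater cools: 1.34·3990·(T − 53.3) = 5346.6(T − 53.3)
5716.1 T = 284974 − 33036 = 251938
T ≈ 44.08 °C — above 0 °C, consistent with complete melting.

T_f ≈ 44.1 °C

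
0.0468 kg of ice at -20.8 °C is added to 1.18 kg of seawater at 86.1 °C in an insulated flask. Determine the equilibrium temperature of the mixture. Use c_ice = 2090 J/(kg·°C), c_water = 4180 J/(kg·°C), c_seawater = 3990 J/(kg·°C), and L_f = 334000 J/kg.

T_f ≈ 79.1 °C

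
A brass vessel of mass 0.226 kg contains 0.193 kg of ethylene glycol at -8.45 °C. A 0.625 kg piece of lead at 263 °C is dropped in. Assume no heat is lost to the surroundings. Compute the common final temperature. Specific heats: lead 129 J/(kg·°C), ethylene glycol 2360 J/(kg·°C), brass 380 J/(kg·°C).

Heat gained plus heat lost sum to zero:
0.625·129·(T − 263) + 0.193·2360·(T − (-8.45)) + 0.226·380·(T − (-8.45)) = 0
621.99 T = 16630
T ≈ 26.74 °C

T_f ≈ 26.7 °C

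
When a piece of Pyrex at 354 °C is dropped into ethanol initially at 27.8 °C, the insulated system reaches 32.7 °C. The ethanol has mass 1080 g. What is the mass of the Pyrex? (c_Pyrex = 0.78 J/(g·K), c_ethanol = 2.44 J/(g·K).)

|Q_Pyrex| = |Q_ethanol|:
m×0.78×(354 − 32.7) = 1080×2.44×(32.7 − 27.8)
250.61 m = 12912  ⇒  m ≈ 51.52 g

m ≈ 51.5 g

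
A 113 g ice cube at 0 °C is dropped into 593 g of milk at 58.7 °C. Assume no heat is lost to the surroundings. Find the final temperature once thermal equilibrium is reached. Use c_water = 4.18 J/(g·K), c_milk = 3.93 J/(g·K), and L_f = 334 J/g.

Energy conservation, ΣQ = 0:
latent heat to melt: 113×334 = 37742
  meltwater 0→T: 113×4.18×T = 472.34 T
  milk: 2330.5(T − 58.7)
2802.8 T = 136800 − 37742 = 99058
T ≈ 35.34 °C (positive, so assuming full melt was valid).

T_f ≈ 35.3 °C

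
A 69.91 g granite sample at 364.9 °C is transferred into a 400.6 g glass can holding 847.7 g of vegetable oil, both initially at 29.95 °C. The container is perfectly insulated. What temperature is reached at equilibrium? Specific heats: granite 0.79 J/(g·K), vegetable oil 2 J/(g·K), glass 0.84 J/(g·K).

Conservation of energy gives ΣQ = 0:
69.91·0.79·(T − 364.9) + 847.7·2·(T − 29.95) + 400.6·0.84·(T − 29.95) = 0
55.23(T − 364.9) + 1695.4(T − 29.95) + 336.5(T − 29.95) = 0
(55.23 + 1695.4 + 336.5) T = 55.23·364.9 + 1695.4·29.95 + 336.5·29.95
T = 81009 / 2087.1 = 38.8 °C

T_f ≈ 38.8 °C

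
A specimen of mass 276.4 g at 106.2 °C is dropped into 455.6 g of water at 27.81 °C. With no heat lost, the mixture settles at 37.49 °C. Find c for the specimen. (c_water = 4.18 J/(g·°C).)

Heat lost by the specimen = heat gained by the water:
276.4×c×(106.2 − 37.49) = 455.6×4.18×(37.49 − 27.81)
18991 c = 18435  ⇒  c ≈ 0.9707 J/(g·°C)

c ≈ 0.971 J/(g·°C)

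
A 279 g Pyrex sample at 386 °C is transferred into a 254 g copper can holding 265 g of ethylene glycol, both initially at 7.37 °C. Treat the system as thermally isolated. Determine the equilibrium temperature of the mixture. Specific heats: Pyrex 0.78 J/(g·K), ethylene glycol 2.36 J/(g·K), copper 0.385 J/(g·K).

T_f ≈ 95.0 °C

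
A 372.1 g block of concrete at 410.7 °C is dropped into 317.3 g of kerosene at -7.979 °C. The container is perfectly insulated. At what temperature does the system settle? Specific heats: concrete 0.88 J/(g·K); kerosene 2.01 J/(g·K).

Set heat shed by the hot body equal to heat absorbed by the cold body:
372.1*0.88*(410.7 − T) = 317.3*2.01*(T − (-7.979))
327.45(410.7 − T) = 637.77(T − (-7.979))
965.22 T = 129394  ⇒  T ≈ 134.06 °C

T_f ≈ 134.1 °C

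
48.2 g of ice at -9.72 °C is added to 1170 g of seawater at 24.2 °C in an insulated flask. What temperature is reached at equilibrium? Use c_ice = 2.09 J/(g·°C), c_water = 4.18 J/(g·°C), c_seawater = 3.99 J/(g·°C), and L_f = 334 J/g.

T_f ≈ 19.7 °C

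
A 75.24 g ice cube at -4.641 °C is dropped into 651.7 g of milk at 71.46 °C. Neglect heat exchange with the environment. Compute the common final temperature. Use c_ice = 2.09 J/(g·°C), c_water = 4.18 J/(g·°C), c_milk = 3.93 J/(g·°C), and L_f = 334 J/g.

T_f ≈ 54.7 °C

Energy balance with sensible and latent terms:
ice -4.641→0 °C: 75.24×2.09×4.641 = 729.8; fusion: m_ice L_f = 75.24×334 = 25130; warm the meltwater: 314.5 T; milk cools: 651.7×3.93×(T − 71.46) = 2561.2(T − 71.46)
2875.7 T = 183022 − 25860 = 157162
T ≈ 54.65 °C (positive, so assuming full melt was valid).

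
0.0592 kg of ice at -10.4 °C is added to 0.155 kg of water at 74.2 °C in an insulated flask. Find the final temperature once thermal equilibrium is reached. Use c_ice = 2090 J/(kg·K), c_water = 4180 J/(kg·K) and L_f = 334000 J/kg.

T_f ≈ 30.2 °C

Setting the total heat transfer to zero:
warm ice to 0 °C: 0.0592×2090×(0 − (-10.4)) = 1286.8
  latent heat to melt: 0.0592×334000 = 19773
  meltwater 0→T: 0.0592×4180×T = 247.46 T
  water: 647.9(T − 74.2)
895.36 T = 48074 − 21060 = 27015
T ≈ 30.17 °C. Since T > 0 °C, the all-ice-melts assumption holds.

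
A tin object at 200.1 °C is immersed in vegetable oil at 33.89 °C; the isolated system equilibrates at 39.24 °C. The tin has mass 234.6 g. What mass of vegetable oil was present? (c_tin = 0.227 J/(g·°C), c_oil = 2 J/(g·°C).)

m ≈ 801 g

Heat gained plus heat lost sum to zero:
234.6·0.227·(39.24 − 200.1) + m·2·(39.24 − 33.89) = 0
10.7 m = 8566.5
m = 8566.5/10.7 ≈ 800.6 g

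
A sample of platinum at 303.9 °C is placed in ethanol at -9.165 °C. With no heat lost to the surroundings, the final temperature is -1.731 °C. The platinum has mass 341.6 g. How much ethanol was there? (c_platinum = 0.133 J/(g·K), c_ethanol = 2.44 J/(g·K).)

m ≈ 766 g

Let T be the final temperature. ΣQ_i = 0:
341.6×0.133×(-1.731 − 303.9) + m×2.44×(-1.731 − (-9.165)) = 0
18.14 m = 13886
m = 13886/18.14 ≈ 765.5 g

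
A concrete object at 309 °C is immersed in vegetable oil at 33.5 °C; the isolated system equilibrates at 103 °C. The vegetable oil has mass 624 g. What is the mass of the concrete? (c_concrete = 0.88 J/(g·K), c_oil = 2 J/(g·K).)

m ≈ 478 g

Net heat exchanged in the isolated system is zero:
m·0.88·(103 − 309) + 624·2·(103 − 33.5) = 0
-181.28 m = -86736
m = -86736/-181.28 ≈ 478.5 g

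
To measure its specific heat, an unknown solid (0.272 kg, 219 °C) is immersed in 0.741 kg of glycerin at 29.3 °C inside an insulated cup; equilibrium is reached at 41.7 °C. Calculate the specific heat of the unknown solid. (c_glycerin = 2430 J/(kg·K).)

m_s c (T_s − T_f) = m_glycerin c_glycerin (T_f − T_0):
0.272·c·(219 − 41.7) = 0.741·2430·(41.7 − 29.3)
48.23 c = 22328  ⇒  c ≈ 463 J/(kg·K)

c ≈ 463 J/(kg·K)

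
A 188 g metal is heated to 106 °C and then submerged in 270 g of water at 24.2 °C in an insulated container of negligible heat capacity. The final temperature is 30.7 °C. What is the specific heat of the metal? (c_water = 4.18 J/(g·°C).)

c ≈ 0.518 J/(g·°C)

m_s c (T_s − T_f) = m_water c_water (T_f − T_0):
188×c×(106 − 30.7) = 270×4.18×(30.7 − 24.2)
14156 c = 7335.9  ⇒  c ≈ 0.5182 J/(g·°C)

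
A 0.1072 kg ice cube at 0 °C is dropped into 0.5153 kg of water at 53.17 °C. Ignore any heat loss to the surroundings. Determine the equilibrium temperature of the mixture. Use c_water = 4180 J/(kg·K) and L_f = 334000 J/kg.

Energy conservation, ΣQ = 0:
melt ice: 0.1072×334000 = 35805
  meltwater 0→T: 0.1072×4180×T = 448.1 T
  water cools: 0.5153×4180×(T − 53.17) = 2154(T − 53.17)
2602 T = 114526 − 35805 = 78721
T ≈ 30.25 °C (positive, so assuming full melt was valid).

T_f ≈ 30.3 °C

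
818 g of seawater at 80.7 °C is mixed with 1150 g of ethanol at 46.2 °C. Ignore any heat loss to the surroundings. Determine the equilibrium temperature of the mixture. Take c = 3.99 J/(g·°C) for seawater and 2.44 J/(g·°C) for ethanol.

T_f ≈ 64.8 °C

Set heat shed by the hot body equal to heat absorbed by the cold body:
818*3.99*(80.7 − T) = 1150*2.44*(T − 46.2)
3263.8(80.7 − T) = 2806(T − 46.2)
6069.8 T = 393027  ⇒  T ≈ 64.75 °C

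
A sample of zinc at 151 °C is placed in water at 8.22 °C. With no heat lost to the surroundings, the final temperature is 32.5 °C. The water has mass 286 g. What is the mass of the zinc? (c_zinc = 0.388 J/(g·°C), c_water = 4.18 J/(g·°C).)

m ≈ 631 g

|Q_zinc| = |Q_water|:
m·0.388·(151 − 32.5) = 286·4.18·(32.5 − 8.22)
45.98 m = 29026  ⇒  m ≈ 631.3 g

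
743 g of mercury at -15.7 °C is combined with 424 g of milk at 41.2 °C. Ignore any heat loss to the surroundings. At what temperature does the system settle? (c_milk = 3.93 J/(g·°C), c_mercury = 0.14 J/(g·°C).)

T_f ≈ 37.9 °C

Energy conservation, ΣQ = 0:
424·3.93·(T − 41.2) + 743·0.14·(T − (-15.7)) = 0
1666.3(T − 41.2) + 104.02(T − (-15.7)) = 0
(1666.3 + 104.02) T = 1666.3·41.2 + 104.02·(-15.7)
T = 67019 / 1770.3 = 37.9 °C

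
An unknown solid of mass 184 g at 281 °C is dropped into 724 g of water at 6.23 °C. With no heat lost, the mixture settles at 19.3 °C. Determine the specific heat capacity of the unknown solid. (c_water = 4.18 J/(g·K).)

c ≈ 0.821 J/(g·K)

Heat lost by the unknown solid = heat gained by the water:
184·c·(281 − 19.3) = 724·4.18·(19.3 − 6.23)
48153 c = 39554  ⇒  c ≈ 0.8214 J/(g·K)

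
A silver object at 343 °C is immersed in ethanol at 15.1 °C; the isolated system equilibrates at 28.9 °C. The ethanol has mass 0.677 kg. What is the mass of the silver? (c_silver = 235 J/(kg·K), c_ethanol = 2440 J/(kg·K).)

m ≈ 0.309 kg

|Q_silver| = |Q_ethanol|:
m·235·(343 − 28.9) = 0.677·2440·(28.9 − 15.1)
73814 m = 22796  ⇒  m ≈ 0.3088 kg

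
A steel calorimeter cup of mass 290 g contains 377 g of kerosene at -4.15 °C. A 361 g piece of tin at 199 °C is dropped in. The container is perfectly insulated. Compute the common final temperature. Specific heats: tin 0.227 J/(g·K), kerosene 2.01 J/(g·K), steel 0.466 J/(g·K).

Conservation of energy gives ΣQ = 0:
361×0.227×(T − 199) + 377×2.01×(T − (-4.15)) + 290×0.466×(T − (-4.15)) = 0
81.95(T − 199) + 757.77(T − (-4.15)) + 135.14(T − (-4.15)) = 0
974.86 T = 12602
T = 12602/974.86 ≈ 12.93 °C

T_f ≈ 12.9 °C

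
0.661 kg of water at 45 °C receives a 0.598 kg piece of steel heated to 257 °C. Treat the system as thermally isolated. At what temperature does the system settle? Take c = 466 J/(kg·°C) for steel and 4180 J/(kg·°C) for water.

T_f ≈ 64.4 °C

Conservation of energy gives ΣQ = 0:
0.598*466*(T − 257) + 0.661*4180*(T − 45) = 0
278.67(T − 257) + 2763(T − 45) = 0
(278.67 + 2763) T = 278.67*257 + 2763*45
T = 195952 / 3041.6 = 64.4 °C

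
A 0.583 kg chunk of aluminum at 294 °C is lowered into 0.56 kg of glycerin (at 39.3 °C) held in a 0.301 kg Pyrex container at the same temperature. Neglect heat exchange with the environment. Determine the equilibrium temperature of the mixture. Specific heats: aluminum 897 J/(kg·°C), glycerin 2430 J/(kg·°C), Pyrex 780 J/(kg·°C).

Taking heat into each body as positive, Σ m c ΔT = 0:
0.583·897·(T − 294) + 0.56·2430·(T − 39.3) + 0.301·780·(T − 39.3) = 0
2118.5 T = 216454
T = 216454 / 2118.5 = 102 °C

T_f ≈ 102.2 °C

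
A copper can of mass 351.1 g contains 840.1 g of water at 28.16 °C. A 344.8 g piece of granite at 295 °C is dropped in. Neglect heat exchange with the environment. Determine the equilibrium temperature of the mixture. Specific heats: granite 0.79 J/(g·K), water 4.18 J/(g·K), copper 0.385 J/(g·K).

Taking heat into each body as positive, Σ m c ΔT = 0:
344.8*0.79*(T − 295) + 840.1*4.18*(T − 28.16) + 351.1*0.385*(T − 28.16) = 0
272.39(T − 295) + 3511.6(T − 28.16) + 135.17(T − 28.16) = 0
(272.39 + 3511.6 + 135.17) T = 272.39*295 + 3511.6*28.16 + 135.17*28.16
T ≈ 46.71 °C

T_f ≈ 46.7 °C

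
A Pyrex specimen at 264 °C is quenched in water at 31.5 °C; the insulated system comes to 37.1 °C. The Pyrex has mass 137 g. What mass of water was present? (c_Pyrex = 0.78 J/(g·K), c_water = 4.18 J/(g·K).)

m ≈ 1040 g

Heat lost by the Pyrex = heat gained by the water:
137×0.78×(264 − 37.1) = m×4.18×(37.1 − 31.5)
23.41 m = 24247  ⇒  m ≈ 1036 g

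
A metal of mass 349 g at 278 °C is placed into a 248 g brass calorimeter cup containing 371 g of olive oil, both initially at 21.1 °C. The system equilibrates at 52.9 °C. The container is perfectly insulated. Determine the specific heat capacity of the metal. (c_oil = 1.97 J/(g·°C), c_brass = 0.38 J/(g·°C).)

Conservation of energy gives ΣQ = 0:
349·c·(52.9 − 278) + 371·1.97·(52.9 − 21.1) + 248·0.38·(52.9 − 21.1) = 0
-78560 c = -26238
c = -26238/-78560 ≈ 0.334 J/(g·°C)

c ≈ 0.334 J/(g·°C)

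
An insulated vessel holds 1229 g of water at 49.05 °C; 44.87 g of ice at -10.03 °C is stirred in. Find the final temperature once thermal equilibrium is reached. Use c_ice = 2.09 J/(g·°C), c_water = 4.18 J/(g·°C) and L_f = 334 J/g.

Setting the total heat transfer to zero:
ice -10.03→0 °C: 44.87×2.09×10.03 = 940.6; latent heat to melt: 44.87×334 = 14987; warm the meltwater: 187.56 T; water: 5137.2(T − 49.05)
5324.8 T = 251981 − 15927 = 236053
T ≈ 44.33 °C — above 0 °C, consistent with complete melting.

T_f ≈ 44.3 °C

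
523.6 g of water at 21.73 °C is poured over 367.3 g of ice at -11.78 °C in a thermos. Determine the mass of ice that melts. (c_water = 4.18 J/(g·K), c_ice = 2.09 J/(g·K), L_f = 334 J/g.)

m_melted ≈ 115 g

Heat available from the water dropping to 0 °C: 523.6×4.18×21.73 = 47559 J.
Warming the ice to 0 °C takes 367.3×2.09×11.78 = 9043 J, leaving 38516 J for melting.
Fully melting the ice requires m_ice L_f = 367.3×334 = 122678 J.
That's not enough to melt it all — equilibrium is at 0 °C with ice remaining.
m_melted×334 = 38516  ⇒  m_melted ≈ 115.3 g.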